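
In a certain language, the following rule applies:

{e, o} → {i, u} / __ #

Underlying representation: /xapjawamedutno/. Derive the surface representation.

Scanning /xapjawamedutno/: /e/ at position 9 is not in the conditioning environment; /o/ is a mid vowel in word-final position, so it raises to [u].
Result: [xapjawamedutnu].

xapjawamedutnu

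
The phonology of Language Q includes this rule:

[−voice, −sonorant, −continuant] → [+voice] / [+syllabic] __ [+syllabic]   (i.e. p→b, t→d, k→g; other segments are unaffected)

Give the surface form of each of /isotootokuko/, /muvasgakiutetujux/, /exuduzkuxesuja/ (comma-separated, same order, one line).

isodoodogugo, muvasgagiudedujux, exuduzkuxesuja

/isotootokuko/: /t/ is a voiceless stop between vowels /o/ and /o/, so it voices to [d]. /t/ is a voiceless stop between vowels /o/ and /o/, so it voices to [d]. /k/ is a voiceless stop between vowels /o/ and /u/, so it voices to [g]. /k/ is a voiceless stop between vowels /u/ and /o/, so it voices to [g]. → [isodoodogugo].
/muvasgakiutetujux/: /k/ is a voiceless stop between vowels /a/ and /i/, so it voices to [g]. /t/ is a voiceless stop between vowels /u/ and /e/, so it voices to [d]. /t/ is a voiceless stop between vowels /e/ and /u/, so it voices to [d]. → [muvasgagiudedujux].
/exuduzkuxesuja/: the rule's environment is not met; surfaces unchanged as [exuduzkuxesuja].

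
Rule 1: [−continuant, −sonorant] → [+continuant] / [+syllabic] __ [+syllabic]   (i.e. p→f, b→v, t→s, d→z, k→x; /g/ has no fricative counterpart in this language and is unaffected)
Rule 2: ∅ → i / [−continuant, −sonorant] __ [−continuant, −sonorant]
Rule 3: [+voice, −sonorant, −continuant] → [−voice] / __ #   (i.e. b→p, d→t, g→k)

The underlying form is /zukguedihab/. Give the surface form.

zukiguezihap

Rule 1 (intervocalic spirantization): /d/ is a stop between vowels /e/ and /i/, so it spirantizes to the fricative [z]. /zukguedihab/ → zukguezihab.
Rule 2 (stop-cluster i-epenthesis): /k/ and /g/ form a stop–stop cluster, so [i] is inserted between them. /zukguezihab/ → zukiguezihab.
Rule 3 (final devoicing): /b/ is a voiced stop in word-final position, so it devoices to [p]. /zukiguezihab/ → zukiguezihap.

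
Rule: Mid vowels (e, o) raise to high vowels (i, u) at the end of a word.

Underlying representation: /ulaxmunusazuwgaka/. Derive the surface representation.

ulaxmunusazuwgaka

No segment of /ulaxmunusazuwgaka/ meets the structural description of the rule, so the form surfaces unchanged.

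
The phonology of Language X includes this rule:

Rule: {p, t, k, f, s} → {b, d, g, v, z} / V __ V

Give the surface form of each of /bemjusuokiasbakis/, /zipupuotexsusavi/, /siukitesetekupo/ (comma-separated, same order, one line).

/bemjusuokiasbakis/: /s/ is a voiceless obstruent between vowels /u/ and /u/, so it voices to [z]. /k/ is a voiceless obstruent between vowels /o/ and /i/, so it voices to [g]. /k/ is a voiceless obstruent between vowels /a/ and /i/, so it voices to [g]. → [bemjuzuogiasbagis].
/zipupuotexsusavi/: /p/ is a voiceless obstruent between vowels /i/ and /u/, so it voices to [b]. /p/ is a voiceless obstruent between vowels /u/ and /u/, so it voices to [b]. /t/ is a voiceless obstruent between vowels /o/ and /e/, so it voices to [d]. /s/ is a voiceless obstruent between vowels /u/ and /a/, so it voices to [z]. → [zibubuodexsuzavi].
/siukitesetekupo/: /k/ is a voiceless obstruent between vowels /u/ and /i/, so it voices to [g]. /t/ is a voiceless obstruent between vowels /i/ and /e/, so it voices to [d]. /s/ is a voiceless obstruent between vowels /e/ and /e/, so it voices to [z]. /t/ is a voiceless obstruent between vowels /e/ and /e/, so it voices to [d]. /k/ is a voiceless obstruent between vowels /e/ and /u/, so it voices to [g]. /p/ is a voiceless obstruent between vowels /u/ and /o/, so it voices to [b]. → [siugidezedegubo].

bemjuzuogiasbagis, zibubuodexsuzavi, siugidezedegubo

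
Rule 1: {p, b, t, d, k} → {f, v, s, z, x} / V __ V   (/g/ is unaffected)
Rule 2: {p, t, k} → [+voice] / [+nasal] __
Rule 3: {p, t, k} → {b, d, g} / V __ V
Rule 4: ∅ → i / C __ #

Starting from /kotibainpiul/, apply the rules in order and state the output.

Rule 1 (intervocalic spirantization): /t/ is a stop between vowels /o/ and /i/, so it spirantizes to the fricative [s]. /b/ is a stop between vowels /i/ and /a/, so it spirantizes to the fricative [v]. /kotibainpiul/ → kosivainpiul.
Rule 2 (post-nasal voicing): /p/ is a voiceless stop immediately after the nasal /n/, so it voices to [b]. /kosivainpiul/ → kosivainbiul.
Rule 3 (intervocalic voicing): no segment meets the environment; /kosivainbiul/ is unchanged.
Rule 4 (final i-epenthesis): the form ends in the consonant /l/, so [i] is inserted word-finally. /kosivainbiul/ → kosivainbiuli.

kosivainbiuli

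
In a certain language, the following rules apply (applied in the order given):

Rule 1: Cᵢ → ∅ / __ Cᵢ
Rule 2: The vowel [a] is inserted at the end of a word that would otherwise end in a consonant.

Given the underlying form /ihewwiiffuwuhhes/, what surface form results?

ihewiifuwuhesa

Rule 1 (degemination): /ww/ is a geminate; the first /w/ deletes. /ff/ is a geminate; the first /f/ deletes. /hh/ is a geminate; the first /h/ deletes. /ihewwiiffuwuhhes/ → ihewiifuwuhes.
Rule 2 (final a-epenthesis): the form ends in the consonant /s/, so [a] is inserted word-finally. /ihewiifuwuhes/ → ihewiifuwuhesa.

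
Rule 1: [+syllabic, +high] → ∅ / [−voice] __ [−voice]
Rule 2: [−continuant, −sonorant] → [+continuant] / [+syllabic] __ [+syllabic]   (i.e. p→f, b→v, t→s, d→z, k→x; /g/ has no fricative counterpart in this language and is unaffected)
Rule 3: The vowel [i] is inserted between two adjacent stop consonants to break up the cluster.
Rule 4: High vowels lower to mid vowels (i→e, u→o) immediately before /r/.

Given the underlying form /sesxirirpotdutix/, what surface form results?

Rule 1 (high vowel syncope): /i/ is a high vowel flanked by voiceless consonants /t/ and /x/, so it deletes. /sesxirirpotdutix/ → sesxirirpotdutx.
Rule 2 (intervocalic spirantization): no segment meets the environment; /sesxirirpotdutx/ is unchanged.
Rule 3 (stop-cluster i-epenthesis): /t/ and /d/ form a stop–stop cluster, so [i] is inserted between them. /sesxirirpotdutx/ → sesxirirpotidutx.
Rule 4 (pre-rhotic lowering): /i/ is a high vowel immediately before /r/, so it lowers to [e]. /i/ is a high vowel immediately before /r/, so it lowers to [e]. /sesxirirpotidutx/ → sesxererpotidutx.

sesxererpotidutx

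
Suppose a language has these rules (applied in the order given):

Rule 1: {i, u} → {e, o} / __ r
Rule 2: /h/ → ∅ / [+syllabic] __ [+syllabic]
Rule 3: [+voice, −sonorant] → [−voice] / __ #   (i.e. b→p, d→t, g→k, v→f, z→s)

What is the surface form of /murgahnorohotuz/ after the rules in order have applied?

Rule 1 (pre-rhotic lowering): /u/ is a high vowel immediately before /r/, so it lowers to [o]. /murgahnorohotuz/ → morgahnorohotuz.
Rule 2 (intervocalic h-deletion): /h/ occurs between vowels /o/ and /o/, so it deletes. /morgahnorohotuz/ → morgahnorootuz.
Rule 3 (final devoicing): /z/ is a voiced obstruent in word-final position, so it devoices to [s]. /morgahnorootuz/ → morgahnorootus.

morgahnorootus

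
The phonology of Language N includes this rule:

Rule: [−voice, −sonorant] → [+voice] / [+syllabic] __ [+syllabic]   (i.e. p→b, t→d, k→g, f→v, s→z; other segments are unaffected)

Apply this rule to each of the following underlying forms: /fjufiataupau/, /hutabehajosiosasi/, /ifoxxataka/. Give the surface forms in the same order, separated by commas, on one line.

fjuviadaubau, hudabehajoziozazi, ivoxxadaga

/fjufiataupau/: /f/ is a voiceless obstruent between vowels /u/ and /i/, so it voices to [v]. /t/ is a voiceless obstruent between vowels /a/ and /a/, so it voices to [d]. /p/ is a voiceless obstruent between vowels /u/ and /a/, so it voices to [b]. → [fjuviadaubau].
/hutabehajosiosasi/: /t/ is a voiceless obstruent between vowels /u/ and /a/, so it voices to [d]. /s/ is a voiceless obstruent between vowels /o/ and /i/, so it voices to [z]. /s/ is a voiceless obstruent between vowels /o/ and /a/, so it voices to [z]. /s/ is a voiceless obstruent between vowels /a/ and /i/, so it voices to [z]. → [hudabehajoziozazi].
/ifoxxataka/: /f/ is a voiceless obstruent between vowels /i/ and /o/, so it voices to [v]. /t/ is a voiceless obstruent between vowels /a/ and /a/, so it voices to [d]. /k/ is a voiceless obstruent between vowels /a/ and /a/, so it voices to [g]. → [ivoxxadaga].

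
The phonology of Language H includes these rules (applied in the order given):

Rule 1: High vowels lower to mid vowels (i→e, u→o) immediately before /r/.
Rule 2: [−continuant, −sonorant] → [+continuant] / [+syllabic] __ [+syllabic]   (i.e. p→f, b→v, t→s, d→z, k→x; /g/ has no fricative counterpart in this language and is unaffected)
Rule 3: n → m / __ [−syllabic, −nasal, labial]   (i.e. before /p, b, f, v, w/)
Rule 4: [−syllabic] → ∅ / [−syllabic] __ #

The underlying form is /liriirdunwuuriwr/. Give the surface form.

Rule 1 (pre-rhotic lowering): /i/ is a high vowel immediately before /r/, so it lowers to [e]. /i/ is a high vowel immediately before /r/, so it lowers to [e]. /u/ is a high vowel immediately before /r/, so it lowers to [o]. /liriirdunwuuriwr/ → lerierdunwuoriwr.
Rule 2 (intervocalic spirantization): no segment meets the environment; /lerierdunwuoriwr/ is unchanged.
Rule 3 (nasal place assimilation): /n/ precedes the labial consonant /w/, so it assimilates in place to [m]. /lerierdunwuoriwr/ → lerierdumwuoriwr.
Rule 4 (final cluster simplification): /r/ is the second consonant of a word-final cluster /wr/, so it deletes. /lerierdumwuoriwr/ → lerierdumwuoriw.

lerierdumwuoriw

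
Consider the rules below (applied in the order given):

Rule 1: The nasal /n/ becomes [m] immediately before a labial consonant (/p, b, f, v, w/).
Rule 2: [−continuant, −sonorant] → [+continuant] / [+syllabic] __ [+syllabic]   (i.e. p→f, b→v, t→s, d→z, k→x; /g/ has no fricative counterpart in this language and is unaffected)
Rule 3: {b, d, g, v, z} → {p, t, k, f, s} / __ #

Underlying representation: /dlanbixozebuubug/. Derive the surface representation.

Rule 1 (nasal place assimilation): /n/ precedes the labial consonant /b/, so it assimilates in place to [m]. /dlanbixozebuubug/ → dlambixozebuubug.
Rule 2 (intervocalic spirantization): /b/ is a stop between vowels /e/ and /u/, so it spirantizes to the fricative [v]. /b/ is a stop between vowels /u/ and /u/, so it spirantizes to the fricative [v]. /dlambixozebuubug/ → dlambixozevuuvug.
Rule 3 (final devoicing): /g/ is a voiced obstruent in word-final position, so it devoices to [k]. /dlambixozevuuvug/ → dlambixozevuuvuk.

dlambixozevuuvuk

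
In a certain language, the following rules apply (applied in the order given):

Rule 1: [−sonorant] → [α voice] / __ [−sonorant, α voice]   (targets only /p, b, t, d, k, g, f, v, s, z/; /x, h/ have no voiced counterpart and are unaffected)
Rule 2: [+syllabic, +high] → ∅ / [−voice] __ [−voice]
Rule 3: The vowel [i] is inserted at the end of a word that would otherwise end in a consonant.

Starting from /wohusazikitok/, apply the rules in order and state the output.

wohsaziktoki

Rule 1 (regressive voicing assimilation): no segment meets the environment; /wohusazikitok/ is unchanged.
Rule 2 (high vowel syncope): /u/ is a high vowel flanked by voiceless consonants /h/ and /s/, so it deletes. /i/ is a high vowel flanked by voiceless consonants /k/ and /t/, so it deletes. /wohusazikitok/ → wohsaziktok.
Rule 3 (final i-epenthesis): the form ends in the consonant /k/, so [i] is inserted word-finally. /wohsaziktok/ → wohsaziktoki.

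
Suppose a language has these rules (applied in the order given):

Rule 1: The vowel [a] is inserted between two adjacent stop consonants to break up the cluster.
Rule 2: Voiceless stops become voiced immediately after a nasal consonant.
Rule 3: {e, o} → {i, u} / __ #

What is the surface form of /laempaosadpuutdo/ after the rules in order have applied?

laembaosadapuutadu

Rule 1 (stop-cluster a-epenthesis): /d/ and /p/ form a stop–stop cluster, so [a] is inserted between them. /t/ and /d/ form a stop–stop cluster, so [a] is inserted between them. /laempaosadpuutdo/ → laempaosadapuutado.
Rule 2 (post-nasal voicing): /p/ is a voiceless stop immediately after the nasal /m/, so it voices to [b]. /laempaosadapuutado/ → laembaosadapuutado.
Rule 3 (final vowel raising): /o/ is a mid vowel in word-final position, so it raises to [u]. /laembaosadapuutado/ → laembaosadapuutadu.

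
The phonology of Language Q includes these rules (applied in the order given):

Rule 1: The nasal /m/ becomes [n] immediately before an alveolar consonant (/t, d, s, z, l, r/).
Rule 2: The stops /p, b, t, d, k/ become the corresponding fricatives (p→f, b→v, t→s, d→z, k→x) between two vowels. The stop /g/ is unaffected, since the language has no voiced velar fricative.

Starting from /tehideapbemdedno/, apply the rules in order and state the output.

Rule 1 (nasal place assimilation): /m/ precedes the alveolar consonant /d/, so it assimilates in place to [n]. /tehideapbemdedno/ → tehideapbendedno.
Rule 2 (intervocalic spirantization): /d/ is a stop between vowels /i/ and /e/, so it spirantizes to the fricative [z]. /tehideapbendedno/ → tehizeapbendedno.

tehizeapbendedno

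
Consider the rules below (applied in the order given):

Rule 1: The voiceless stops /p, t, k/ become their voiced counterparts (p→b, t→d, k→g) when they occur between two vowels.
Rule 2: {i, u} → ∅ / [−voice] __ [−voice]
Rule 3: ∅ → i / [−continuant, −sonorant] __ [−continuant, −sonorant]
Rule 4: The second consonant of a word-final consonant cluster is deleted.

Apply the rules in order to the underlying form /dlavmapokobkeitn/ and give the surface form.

dlavmabogobikeit

Rule 1 (intervocalic voicing): /p/ is a voiceless stop between vowels /a/ and /o/, so it voices to [b]. /k/ is a voiceless stop between vowels /o/ and /o/, so it voices to [g]. /dlavmapokobkeitn/ → dlavmabogobkeitn.
Rule 2 (high vowel syncope): no segment meets the environment; /dlavmabogobkeitn/ is unchanged.
Rule 3 (stop-cluster i-epenthesis): /b/ and /k/ form a stop–stop cluster, so [i] is inserted between them. /dlavmabogobkeitn/ → dlavmabogobikeitn.
Rule 4 (final cluster simplification): /n/ is the second consonant of a word-final cluster /tn/, so it deletes. /dlavmabogobikeitn/ → dlavmabogobikeit.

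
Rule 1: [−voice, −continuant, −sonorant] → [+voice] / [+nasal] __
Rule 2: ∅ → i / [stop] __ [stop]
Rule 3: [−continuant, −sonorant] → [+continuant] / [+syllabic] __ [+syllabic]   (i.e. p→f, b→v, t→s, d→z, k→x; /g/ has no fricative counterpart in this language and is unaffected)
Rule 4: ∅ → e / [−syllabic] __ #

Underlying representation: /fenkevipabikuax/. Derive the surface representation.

fengevifavixuaxe

Rule 1 (post-nasal voicing): /k/ is a voiceless stop immediately after the nasal /n/, so it voices to [g]. /fenkevipabikuax/ → fengevipabikuax.
Rule 2 (stop-cluster i-epenthesis): no segment meets the environment; /fengevipabikuax/ is unchanged.
Rule 3 (intervocalic spirantization): /p/ is a stop between vowels /i/ and /a/, so it spirantizes to the fricative [f]. /b/ is a stop between vowels /a/ and /i/, so it spirantizes to the fricative [v]. /k/ is a stop between vowels /i/ and /u/, so it spirantizes to the fricative [x]. /fengevipabikuax/ → fengevifavixuax.
Rule 4 (final e-epenthesis): the form ends in the consonant /x/, so [e] is inserted word-finally. /fengevifavixuax/ → fengevifavixuaxe.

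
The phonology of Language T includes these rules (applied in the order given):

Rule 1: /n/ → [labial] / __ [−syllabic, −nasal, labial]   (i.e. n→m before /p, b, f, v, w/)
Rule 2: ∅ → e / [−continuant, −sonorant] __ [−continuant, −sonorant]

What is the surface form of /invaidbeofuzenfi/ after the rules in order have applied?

Rule 1 (nasal place assimilation): /n/ precedes the labial consonant /v/, so it assimilates in place to [m]. /n/ precedes the labial consonant /f/, so it assimilates in place to [m]. /invaidbeofuzenfi/ → imvaidbeofuzemfi.
Rule 2 (stop-cluster e-epenthesis): /d/ and /b/ form a stop–stop cluster, so [e] is inserted between them. /imvaidbeofuzemfi/ → imvaidebeofuzemfi.

imvaidebeofuzemfi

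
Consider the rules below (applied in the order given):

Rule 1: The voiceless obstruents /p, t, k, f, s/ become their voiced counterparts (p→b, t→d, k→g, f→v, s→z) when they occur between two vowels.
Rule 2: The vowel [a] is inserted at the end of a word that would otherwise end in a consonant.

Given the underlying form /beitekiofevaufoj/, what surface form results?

beidegiovevauvoja

Rule 1 (intervocalic voicing): /t/ is a voiceless obstruent between vowels /i/ and /e/, so it voices to [d]. /k/ is a voiceless obstruent between vowels /e/ and /i/, so it voices to [g]. /f/ is a voiceless obstruent between vowels /o/ and /e/, so it voices to [v]. /f/ is a voiceless obstruent between vowels /u/ and /o/, so it voices to [v]. /beitekiofevaufoj/ → beidegiovevauvoj.
Rule 2 (final a-epenthesis): the form ends in the consonant /j/, so [a] is inserted word-finally. /beidegiovevauvoj/ → beidegiovevauvoja.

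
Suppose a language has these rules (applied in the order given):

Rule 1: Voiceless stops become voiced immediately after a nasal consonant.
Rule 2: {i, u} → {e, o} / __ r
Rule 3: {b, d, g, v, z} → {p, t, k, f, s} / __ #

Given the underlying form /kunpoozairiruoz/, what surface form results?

Rule 1 (post-nasal voicing): /p/ is a voiceless stop immediately after the nasal /n/, so it voices to [b]. /kunpoozairiruoz/ → kunboozairiruoz.
Rule 2 (pre-rhotic lowering): /i/ is a high vowel immediately before /r/, so it lowers to [e]. /i/ is a high vowel immediately before /r/, so it lowers to [e]. /kunboozairiruoz/ → kunboozaereruoz.
Rule 3 (final devoicing): /z/ is a voiced obstruent in word-final position, so it devoices to [s]. /kunboozaereruoz/ → kunboozaereruos.

kunboozaereruos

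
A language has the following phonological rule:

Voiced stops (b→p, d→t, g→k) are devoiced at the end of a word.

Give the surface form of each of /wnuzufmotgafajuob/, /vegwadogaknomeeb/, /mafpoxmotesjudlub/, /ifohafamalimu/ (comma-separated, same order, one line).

/wnuzufmotgafajuob/: /b/ is a voiced stop in word-final position, so it devoices to [p]. → [wnuzufmotgafajuop].
/vegwadogaknomeeb/: /b/ is a voiced stop in word-final position, so it devoices to [p]. → [vegwadogaknomeep].
/mafpoxmotesjudlub/: /b/ is a voiced stop in word-final position, so it devoices to [p]. → [mafpoxmotesjudlup].
/ifohafamalimu/: the rule's environment is not met; surfaces unchanged as [ifohafamalimu].

wnuzufmotgafajuop, vegwadogaknomeep, mafpoxmotesjudlup, ifohafamalimu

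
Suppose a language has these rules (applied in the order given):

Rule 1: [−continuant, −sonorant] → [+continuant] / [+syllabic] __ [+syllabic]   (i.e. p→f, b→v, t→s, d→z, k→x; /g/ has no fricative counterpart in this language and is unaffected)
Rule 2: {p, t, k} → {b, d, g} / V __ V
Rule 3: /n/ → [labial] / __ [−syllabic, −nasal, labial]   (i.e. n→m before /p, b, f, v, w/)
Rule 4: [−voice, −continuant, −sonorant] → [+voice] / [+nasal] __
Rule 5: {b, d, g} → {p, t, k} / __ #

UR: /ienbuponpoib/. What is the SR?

Rule 1 (intervocalic spirantization): /p/ is a stop between vowels /u/ and /o/, so it spirantizes to the fricative [f]. /ienbuponpoib/ → ienbufonpoib.
Rule 2 (intervocalic voicing): no segment meets the environment; /ienbufonpoib/ is unchanged.
Rule 3 (nasal place assimilation): /n/ precedes the labial consonant /b/, so it assimilates in place to [m]. /n/ precedes the labial consonant /p/, so it assimilates in place to [m]. /ienbufonpoib/ → iembufompoib.
Rule 4 (post-nasal voicing): /p/ is a voiceless stop immediately after the nasal /m/, so it voices to [b]. /iembufompoib/ → iembufomboib.
Rule 5 (final devoicing): /b/ is a voiced stop in word-final position, so it devoices to [p]. /iembufomboib/ → iembufomboip.

iembufomboip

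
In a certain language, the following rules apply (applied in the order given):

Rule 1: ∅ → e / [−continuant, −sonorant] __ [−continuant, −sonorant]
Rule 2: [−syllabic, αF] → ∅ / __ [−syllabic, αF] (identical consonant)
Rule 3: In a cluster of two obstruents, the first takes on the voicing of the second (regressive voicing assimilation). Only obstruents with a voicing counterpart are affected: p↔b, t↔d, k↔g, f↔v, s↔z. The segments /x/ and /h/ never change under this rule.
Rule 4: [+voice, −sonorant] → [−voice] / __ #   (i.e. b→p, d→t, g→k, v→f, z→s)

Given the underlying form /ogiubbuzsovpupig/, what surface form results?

ogiubebussofpupik

Rule 1 (stop-cluster e-epenthesis): /b/ and /b/ form a stop–stop cluster, so [e] is inserted between them. /ogiubbuzsovpupig/ → ogiubebuzsovpupig.
Rule 2 (degemination): no segment meets the environment; /ogiubebuzsovpupig/ is unchanged.
Rule 3 (regressive voicing assimilation): /z/ precedes the voiceless obstruent /s/, so it devoices to [s] by assimilation. /v/ precedes the voiceless obstruent /p/, so it devoices to [f] by assimilation. /ogiubebuzsovpupig/ → ogiubebussofpupig.
Rule 4 (final devoicing): /g/ is a voiced obstruent in word-final position, so it devoices to [k]. /ogiubebussofpupig/ → ogiubebussofpupik.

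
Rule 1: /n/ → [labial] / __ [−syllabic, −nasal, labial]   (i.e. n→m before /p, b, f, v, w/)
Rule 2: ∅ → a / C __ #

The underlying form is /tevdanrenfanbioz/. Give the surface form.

tevdanremfambioza

Rule 1 (nasal place assimilation): /n/ precedes the labial consonant /f/, so it assimilates in place to [m]. /n/ precedes the labial consonant /b/, so it assimilates in place to [m]. /tevdanrenfanbioz/ → tevdanremfambioz.
Rule 2 (final a-epenthesis): the form ends in the consonant /z/, so [a] is inserted word-finally. /tevdanremfambioz/ → tevdanremfambioza.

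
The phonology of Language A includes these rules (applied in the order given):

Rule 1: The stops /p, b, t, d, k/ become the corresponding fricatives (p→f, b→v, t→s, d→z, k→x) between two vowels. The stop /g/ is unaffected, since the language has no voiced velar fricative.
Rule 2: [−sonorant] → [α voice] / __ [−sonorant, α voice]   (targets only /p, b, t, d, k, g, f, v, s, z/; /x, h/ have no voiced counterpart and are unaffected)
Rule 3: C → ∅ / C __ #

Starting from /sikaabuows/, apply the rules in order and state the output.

Rule 1 (intervocalic spirantization): /k/ is a stop between vowels /i/ and /a/, so it spirantizes to the fricative [x]. /b/ is a stop between vowels /a/ and /u/, so it spirantizes to the fricative [v]. /sikaabuows/ → sixaavuows.
Rule 2 (regressive voicing assimilation): no segment meets the environment; /sixaavuows/ is unchanged.
Rule 3 (final cluster simplification): /s/ is the second consonant of a word-final cluster /ws/, so it deletes. /sixaavuows/ → sixaavuow.

sixaavuow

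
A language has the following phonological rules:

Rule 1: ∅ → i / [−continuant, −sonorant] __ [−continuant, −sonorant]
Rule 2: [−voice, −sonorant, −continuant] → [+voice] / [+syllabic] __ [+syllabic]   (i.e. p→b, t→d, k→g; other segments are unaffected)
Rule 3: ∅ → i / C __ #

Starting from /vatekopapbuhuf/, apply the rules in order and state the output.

Rule 1 (stop-cluster i-epenthesis): /p/ and /b/ form a stop–stop cluster, so [i] is inserted between them. /vatekopapbuhuf/ → vatekopapibuhuf.
Rule 2 (intervocalic voicing): /t/ is a voiceless stop between vowels /a/ and /e/, so it voices to [d]. /k/ is a voiceless stop between vowels /e/ and /o/, so it voices to [g]. /p/ is a voiceless stop between vowels /o/ and /a/, so it voices to [b]. /p/ is a voiceless stop between vowels /a/ and /i/, so it voices to [b]. /vatekopapibuhuf/ → vadegobabibuhuf.
Rule 3 (final i-epenthesis): the form ends in the consonant /f/, so [i] is inserted word-finally. /vadegobabibuhuf/ → vadegobabibuhufi.

vadegobabibuhufi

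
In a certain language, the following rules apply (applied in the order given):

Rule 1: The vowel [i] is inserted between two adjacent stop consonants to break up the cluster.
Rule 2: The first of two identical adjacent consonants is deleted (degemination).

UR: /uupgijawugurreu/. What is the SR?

uupigijawugureu

Rule 1 (stop-cluster i-epenthesis): /p/ and /g/ form a stop–stop cluster, so [i] is inserted between them. /uupgijawugurreu/ → uupigijawugurreu.
Rule 2 (degemination): /rr/ is a geminate; the first /r/ deletes. /uupigijawugurreu/ → uupigijawugureu.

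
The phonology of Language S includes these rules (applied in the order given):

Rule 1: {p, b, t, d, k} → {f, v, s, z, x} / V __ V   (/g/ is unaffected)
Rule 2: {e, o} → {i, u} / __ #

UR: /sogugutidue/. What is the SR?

Rule 1 (intervocalic spirantization): /t/ is a stop between vowels /u/ and /i/, so it spirantizes to the fricative [s]. /d/ is a stop between vowels /i/ and /u/, so it spirantizes to the fricative [z]. /sogugutidue/ → sogugusizue.
Rule 2 (final vowel raising): /e/ is a mid vowel in word-final position, so it raises to [i]. /sogugusizue/ → sogugusizui.

sogugusizui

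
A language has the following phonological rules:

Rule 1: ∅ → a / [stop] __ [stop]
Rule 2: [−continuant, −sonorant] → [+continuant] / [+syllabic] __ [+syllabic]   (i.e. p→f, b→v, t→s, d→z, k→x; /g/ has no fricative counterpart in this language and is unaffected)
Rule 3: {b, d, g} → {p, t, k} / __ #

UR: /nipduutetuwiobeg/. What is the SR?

Rule 1 (stop-cluster a-epenthesis): /p/ and /d/ form a stop–stop cluster, so [a] is inserted between them. /nipduutetuwiobeg/ → nipaduutetuwiobeg.
Rule 2 (intervocalic spirantization): /p/ is a stop between vowels /i/ and /a/, so it spirantizes to the fricative [f]. /d/ is a stop between vowels /a/ and /u/, so it spirantizes to the fricative [z]. /t/ is a stop between vowels /u/ and /e/, so it spirantizes to the fricative [s]. /t/ is a stop between vowels /e/ and /u/, so it spirantizes to the fricative [s]. /b/ is a stop between vowels /o/ and /e/, so it spirantizes to the fricative [v]. /nipaduutetuwiobeg/ → nifazuusesuwioveg.
Rule 3 (final devoicing): /g/ is a voiced stop in word-final position, so it devoices to [k]. /nifazuusesuwioveg/ → nifazuusesuwiovek.

nifazuusesuwiovek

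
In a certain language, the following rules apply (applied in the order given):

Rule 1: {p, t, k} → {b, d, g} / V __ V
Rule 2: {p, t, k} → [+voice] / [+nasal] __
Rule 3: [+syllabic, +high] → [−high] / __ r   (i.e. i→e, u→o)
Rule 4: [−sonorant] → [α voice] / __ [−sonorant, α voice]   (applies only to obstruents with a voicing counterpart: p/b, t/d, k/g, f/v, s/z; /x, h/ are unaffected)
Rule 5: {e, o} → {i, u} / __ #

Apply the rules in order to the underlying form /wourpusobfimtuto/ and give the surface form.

Rule 1 (intervocalic voicing): /t/ is a voiceless stop between vowels /u/ and /o/, so it voices to [d]. /wourpusobfimtuto/ → wourpusobfimtudo.
Rule 2 (post-nasal voicing): /t/ is a voiceless stop immediately after the nasal /m/, so it voices to [d]. /wourpusobfimtudo/ → wourpusobfimdudo.
Rule 3 (pre-rhotic lowering): /u/ is a high vowel immediately before /r/, so it lowers to [o]. /wourpusobfimdudo/ → woorpusobfimdudo.
Rule 4 (regressive voicing assimilation): /b/ precedes the voiceless obstruent /f/, so it devoices to [p] by assimilation. /woorpusobfimdudo/ → woorpusopfimdudo.
Rule 5 (final vowel raising): /o/ is a mid vowel in word-final position, so it raises to [u]. /woorpusopfimdudo/ → woorpusopfimdudu.

woorpusopfimdudu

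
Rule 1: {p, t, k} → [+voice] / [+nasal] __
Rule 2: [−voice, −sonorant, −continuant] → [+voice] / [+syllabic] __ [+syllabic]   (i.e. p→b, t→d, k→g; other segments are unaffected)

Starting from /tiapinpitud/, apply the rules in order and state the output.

Rule 1 (post-nasal voicing): /p/ is a voiceless stop immediately after the nasal /n/, so it voices to [b]. /tiapinpitud/ → tiapinbitud.
Rule 2 (intervocalic voicing): /p/ is a voiceless stop between vowels /a/ and /i/, so it voices to [b]. /t/ is a voiceless stop between vowels /i/ and /u/, so it voices to [d]. /tiapinbitud/ → tiabinbidud.

tiabinbidud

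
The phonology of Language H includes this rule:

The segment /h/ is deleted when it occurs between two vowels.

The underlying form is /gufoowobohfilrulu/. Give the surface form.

No segment of /gufoowobohfilrulu/ meets the structural description of the rule, so the form surfaces unchanged.

gufoowobohfilrulu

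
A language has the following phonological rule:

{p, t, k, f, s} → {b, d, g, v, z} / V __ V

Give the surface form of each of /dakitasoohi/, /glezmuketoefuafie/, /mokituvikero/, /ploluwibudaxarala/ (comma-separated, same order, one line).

/dakitasoohi/: /k/ is a voiceless obstruent between vowels /a/ and /i/, so it voices to [g]. /t/ is a voiceless obstruent between vowels /i/ and /a/, so it voices to [d]. /s/ is a voiceless obstruent between vowels /a/ and /o/, so it voices to [z]. → [dagidazoohi].
/glezmuketoefuafie/: /k/ is a voiceless obstruent between vowels /u/ and /e/, so it voices to [g]. /t/ is a voiceless obstruent between vowels /e/ and /o/, so it voices to [d]. /f/ is a voiceless obstruent between vowels /e/ and /u/, so it voices to [v]. /f/ is a voiceless obstruent between vowels /a/ and /i/, so it voices to [v]. → [glezmugedoevuavie].
/mokituvikero/: /k/ is a voiceless obstruent between vowels /o/ and /i/, so it voices to [g]. /t/ is a voiceless obstruent between vowels /i/ and /u/, so it voices to [d]. /k/ is a voiceless obstruent between vowels /i/ and /e/, so it voices to [g]. → [mogiduvigero].
/ploluwibudaxarala/: the rule's environment is not met; surfaces unchanged as [ploluwibudaxarala].

dagidazoohi, glezmugedoevuavie, mogiduvigero, ploluwibudaxarala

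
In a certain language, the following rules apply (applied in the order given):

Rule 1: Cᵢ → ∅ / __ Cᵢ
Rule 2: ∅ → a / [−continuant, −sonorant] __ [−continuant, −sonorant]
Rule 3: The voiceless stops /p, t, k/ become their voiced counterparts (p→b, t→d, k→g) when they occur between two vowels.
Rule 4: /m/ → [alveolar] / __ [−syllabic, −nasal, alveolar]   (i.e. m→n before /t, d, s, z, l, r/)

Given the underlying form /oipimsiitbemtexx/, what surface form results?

oibinsiidabentex

Rule 1 (degemination): /xx/ is a geminate; the first /x/ deletes. /oipimsiitbemtexx/ → oipimsiitbemtex.
Rule 2 (stop-cluster a-epenthesis): /t/ and /b/ form a stop–stop cluster, so [a] is inserted between them. /oipimsiitbemtex/ → oipimsiitabemtex.
Rule 3 (intervocalic voicing): /p/ is a voiceless stop between vowels /i/ and /i/, so it voices to [b]. /t/ is a voiceless stop between vowels /i/ and /a/, so it voices to [d]. /oipimsiitabemtex/ → oibimsiidabemtex.
Rule 4 (nasal place assimilation): /m/ precedes the alveolar consonant /s/, so it assimilates in place to [n]. /m/ precedes the alveolar consonant /t/, so it assimilates in place to [n]. /oibimsiidabemtex/ → oibinsiidabentex.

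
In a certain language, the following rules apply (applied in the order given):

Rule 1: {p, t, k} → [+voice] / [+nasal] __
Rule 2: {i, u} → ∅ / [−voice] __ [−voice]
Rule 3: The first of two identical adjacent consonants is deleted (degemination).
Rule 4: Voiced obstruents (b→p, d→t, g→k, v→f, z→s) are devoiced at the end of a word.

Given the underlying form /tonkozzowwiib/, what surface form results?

Rule 1 (post-nasal voicing): /k/ is a voiceless stop immediately after the nasal /n/, so it voices to [g]. /tonkozzowwiib/ → tongozzowwiib.
Rule 2 (high vowel syncope): no segment meets the environment; /tongozzowwiib/ is unchanged.
Rule 3 (degemination): /zz/ is a geminate; the first /z/ deletes. /ww/ is a geminate; the first /w/ deletes. /tongozzowwiib/ → tongozowiib.
Rule 4 (final devoicing): /b/ is a voiced obstruent in word-final position, so it devoices to [p]. /tongozowiib/ → tongozowiip.

tongozowiip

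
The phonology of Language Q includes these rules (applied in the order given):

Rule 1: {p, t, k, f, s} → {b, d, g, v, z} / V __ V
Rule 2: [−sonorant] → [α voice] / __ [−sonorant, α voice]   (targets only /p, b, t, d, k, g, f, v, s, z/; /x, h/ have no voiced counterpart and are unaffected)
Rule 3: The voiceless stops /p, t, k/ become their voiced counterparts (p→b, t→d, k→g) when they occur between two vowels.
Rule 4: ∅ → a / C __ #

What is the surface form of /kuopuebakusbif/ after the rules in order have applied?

Rule 1 (intervocalic voicing): /p/ is a voiceless obstruent between vowels /o/ and /u/, so it voices to [b]. /k/ is a voiceless obstruent between vowels /a/ and /u/, so it voices to [g]. /kuopuebakusbif/ → kuobuebagusbif.
Rule 2 (regressive voicing assimilation): /s/ precedes the voiced obstruent /b/, so it voices to [z] by assimilation. /kuobuebagusbif/ → kuobuebaguzbif.
Rule 3 (intervocalic voicing): no segment meets the environment; /kuobuebaguzbif/ is unchanged.
Rule 4 (final a-epenthesis): the form ends in the consonant /f/, so [a] is inserted word-finally. /kuobuebaguzbif/ → kuobuebaguzbifa.

kuobuebaguzbifa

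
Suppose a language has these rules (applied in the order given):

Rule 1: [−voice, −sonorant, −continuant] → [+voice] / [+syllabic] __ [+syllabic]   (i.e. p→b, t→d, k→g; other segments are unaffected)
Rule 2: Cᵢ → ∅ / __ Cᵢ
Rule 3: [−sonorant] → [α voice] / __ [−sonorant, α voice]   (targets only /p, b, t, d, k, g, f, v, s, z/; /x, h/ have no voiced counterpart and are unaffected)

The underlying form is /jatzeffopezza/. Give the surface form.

Rule 1 (intervocalic voicing): /p/ is a voiceless stop between vowels /o/ and /e/, so it voices to [b]. /jatzeffopezza/ → jatzeffobezza.
Rule 2 (degemination): /ff/ is a geminate; the first /f/ deletes. /zz/ is a geminate; the first /z/ deletes. /jatzeffobezza/ → jatzefobeza.
Rule 3 (regressive voicing assimilation): /t/ precedes the voiced obstruent /z/, so it voices to [d] by assimilation. /jatzefobeza/ → jadzefobeza.

jadzefobeza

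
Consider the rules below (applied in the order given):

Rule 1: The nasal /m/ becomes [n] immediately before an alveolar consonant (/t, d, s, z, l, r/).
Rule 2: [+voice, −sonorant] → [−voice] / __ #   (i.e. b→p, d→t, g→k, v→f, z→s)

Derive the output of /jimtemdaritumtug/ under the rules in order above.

Rule 1 (nasal place assimilation): /m/ precedes the alveolar consonant /t/, so it assimilates in place to [n]. /m/ precedes the alveolar consonant /d/, so it assimilates in place to [n]. /m/ precedes the alveolar consonant /t/, so it assimilates in place to [n]. /jimtemdaritumtug/ → jintendarituntug.
Rule 2 (final devoicing): /g/ is a voiced obstruent in word-final position, so it devoices to [k]. /jintendarituntug/ → jintendarituntuk.

jintendarituntuk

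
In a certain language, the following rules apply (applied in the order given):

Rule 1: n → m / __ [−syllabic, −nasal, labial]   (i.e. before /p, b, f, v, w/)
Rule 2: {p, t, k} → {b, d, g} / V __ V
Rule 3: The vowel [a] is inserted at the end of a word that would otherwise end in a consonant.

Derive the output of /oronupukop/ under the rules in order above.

Rule 1 (nasal place assimilation): no segment meets the environment; /oronupukop/ is unchanged.
Rule 2 (intervocalic voicing): /p/ is a voiceless stop between vowels /u/ and /u/, so it voices to [b]. /k/ is a voiceless stop between vowels /u/ and /o/, so it voices to [g]. /oronupukop/ → oronubugop.
Rule 3 (final a-epenthesis): the form ends in the consonant /p/, so [a] is inserted word-finally. /oronubugop/ → oronubugopa.

oronubugopa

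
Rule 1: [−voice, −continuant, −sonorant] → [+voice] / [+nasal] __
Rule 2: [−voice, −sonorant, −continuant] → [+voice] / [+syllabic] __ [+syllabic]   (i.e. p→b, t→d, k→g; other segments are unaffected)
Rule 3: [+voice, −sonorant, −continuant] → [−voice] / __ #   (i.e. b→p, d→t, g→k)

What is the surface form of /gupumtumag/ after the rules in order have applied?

gubumdumak

Rule 1 (post-nasal voicing): /t/ is a voiceless stop immediately after the nasal /m/, so it voices to [d]. /gupumtumag/ → gupumdumag.
Rule 2 (intervocalic voicing): /p/ is a voiceless stop between vowels /u/ and /u/, so it voices to [b]. /gupumdumag/ → gubumdumag.
Rule 3 (final devoicing): /g/ is a voiced stop in word-final position, so it devoices to [k]. /gubumdumag/ → gubumdumak.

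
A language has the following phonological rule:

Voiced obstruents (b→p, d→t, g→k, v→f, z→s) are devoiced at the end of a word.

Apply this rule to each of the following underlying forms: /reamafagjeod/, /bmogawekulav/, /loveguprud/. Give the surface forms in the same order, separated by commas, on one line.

reamafagjeot, bmogawekulaf, loveguprut

/reamafagjeod/: /d/ is a voiced obstruent in word-final position, so it devoices to [t]. → [reamafagjeot].
/bmogawekulav/: /v/ is a voiced obstruent in word-final position, so it devoices to [f]. → [bmogawekulaf].
/loveguprud/: /d/ is a voiced obstruent in word-final position, so it devoices to [t]. → [loveguprut].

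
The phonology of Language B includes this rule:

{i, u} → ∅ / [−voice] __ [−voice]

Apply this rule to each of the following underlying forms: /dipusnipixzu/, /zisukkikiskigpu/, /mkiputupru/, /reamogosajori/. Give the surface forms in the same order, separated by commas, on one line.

dipsnipxzu, ziskkkskigpu, mkptpru, reamogosajori

/dipusnipixzu/: /u/ is a high vowel flanked by voiceless consonants /p/ and /s/, so it deletes. /i/ is a high vowel flanked by voiceless consonants /p/ and /x/, so it deletes. → [dipsnipxzu].
/zisukkikiskigpu/: /u/ is a high vowel flanked by voiceless consonants /s/ and /k/, so it deletes. /i/ is a high vowel flanked by voiceless consonants /k/ and /k/, so it deletes. /i/ is a high vowel flanked by voiceless consonants /k/ and /s/, so it deletes. → [ziskkkskigpu].
/mkiputupru/: /i/ is a high vowel flanked by voiceless consonants /k/ and /p/, so it deletes. /u/ is a high vowel flanked by voiceless consonants /p/ and /t/, so it deletes. /u/ is a high vowel flanked by voiceless consonants /t/ and /p/, so it deletes. → [mkptpru].
/reamogosajori/: the rule's environment is not met; surfaces unchanged as [reamogosajori].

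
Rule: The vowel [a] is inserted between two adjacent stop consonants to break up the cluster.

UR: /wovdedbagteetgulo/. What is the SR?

wovdedabagateetagulo

/d/ and /b/ form a stop–stop cluster, so [a] is inserted between them.
/g/ and /t/ form a stop–stop cluster, so [a] is inserted between them.
/t/ and /g/ form a stop–stop cluster, so [a] is inserted between them.
Surface form: [wovdedabagateetagulo].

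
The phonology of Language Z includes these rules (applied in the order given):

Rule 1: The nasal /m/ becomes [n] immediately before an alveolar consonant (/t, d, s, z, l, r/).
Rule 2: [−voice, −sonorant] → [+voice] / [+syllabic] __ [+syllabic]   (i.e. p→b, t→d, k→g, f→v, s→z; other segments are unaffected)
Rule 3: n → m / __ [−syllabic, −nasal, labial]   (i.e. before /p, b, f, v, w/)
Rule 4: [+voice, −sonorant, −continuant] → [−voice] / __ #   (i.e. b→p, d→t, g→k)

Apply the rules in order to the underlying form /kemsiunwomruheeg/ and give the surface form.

kensiumwonruheek

Rule 1 (nasal place assimilation): /m/ precedes the alveolar consonant /s/, so it assimilates in place to [n]. /m/ precedes the alveolar consonant /r/, so it assimilates in place to [n]. /kemsiunwomruheeg/ → kensiunwonruheeg.
Rule 2 (intervocalic voicing): no segment meets the environment; /kensiunwonruheeg/ is unchanged.
Rule 3 (nasal place assimilation): /n/ precedes the labial consonant /w/, so it assimilates in place to [m]. /kensiunwonruheeg/ → kensiumwonruheeg.
Rule 4 (final devoicing): /g/ is a voiced stop in word-final position, so it devoices to [k]. /kensiumwonruheeg/ → kensiumwonruheek.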